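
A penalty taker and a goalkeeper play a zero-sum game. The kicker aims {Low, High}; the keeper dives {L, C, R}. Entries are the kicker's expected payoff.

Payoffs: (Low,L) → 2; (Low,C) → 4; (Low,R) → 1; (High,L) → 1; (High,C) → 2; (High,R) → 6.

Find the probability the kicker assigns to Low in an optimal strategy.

Row minima: Low → 1, High → 1; maximin = 1.
Column maxima: L → 2, C → 4, R → 6; minimax = 2.
1 ≠ 2, so there is no saddle point; optimal play is mixed.
C is strictly dominated by L (it gives the kicker strictly more in every row), so the keeper never plays it.
On the remaining 2×2 (Low, High vs L, R):
Let the kicker play Low with probability p. Expected payoff against L: 2p + 1(1−p) = p + 1; against R: 1p + 6(1−p) = −5p + 6.
Setting these equal: p + 1 = −5p + 6 ⇒ 6p = 5 ⇒ p = 5/6, and the value is (1)·(5/6) + 1 = 11/6.
For the keeper: with q = P(L), equating Low's and High's payoffs gives q + 1 = −5q + 6 ⇒ q = 5/6.

5/6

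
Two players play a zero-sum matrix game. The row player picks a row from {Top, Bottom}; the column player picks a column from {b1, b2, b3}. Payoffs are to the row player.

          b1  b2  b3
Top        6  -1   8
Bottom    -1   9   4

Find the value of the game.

Row minima: Top → -1, Bottom → -1; maximin = -1.
Column maxima: b1 → 6, b2 → 9, b3 → 8; minimax = 6.
-1 ≠ 6, so there is no saddle point; optimal play is mixed.
b3 is strictly dominated by b1 (it gives the row player strictly more in every row), so the column player never plays it.
On the remaining 2×2 (Top, Bottom vs b1, b2):
Let the row player play Top with probability p. Expected payoff against b1: 6p + (-1)(1−p) = 7p − 1; against b2: (-1)p + 9(1−p) = −10p + 9.
Setting these equal: 7p − 1 = −10p + 9 ⇒ 17p = 10 ⇒ p = 10/17, and the value is (7)·(10/17) − 1 = 53/17.
For the column player: with q = P(b1), equating Top's and Bottom's payoffs gives 7q − 1 = −10q + 9 ⇒ q = 10/17.

53/17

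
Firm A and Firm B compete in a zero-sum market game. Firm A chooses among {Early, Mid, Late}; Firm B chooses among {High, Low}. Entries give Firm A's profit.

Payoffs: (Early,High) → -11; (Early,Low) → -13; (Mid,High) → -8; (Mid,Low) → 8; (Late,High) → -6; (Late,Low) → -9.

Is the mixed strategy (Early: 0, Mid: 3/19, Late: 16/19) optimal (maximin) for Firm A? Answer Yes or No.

Yes

Against High this mix gives (3/19)·(-8) + (16/19)·(-6) = -120/19.
Against Low this mix gives (3/19)·8 + (16/19)·(-9) = -120/19.
All of Firm B's active replies (High, Low) yield -120/19, and no column does worse for Firm A. The mix makes Firm B indifferent and guarantees -120/19, so it is optimal.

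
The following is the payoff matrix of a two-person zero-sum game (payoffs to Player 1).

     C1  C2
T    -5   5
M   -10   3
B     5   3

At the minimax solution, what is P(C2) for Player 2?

Row minima: T → -5, M → -10, B → 3; maximin = 3.
Column maxima: C1 → 5, C2 → 5; minimax = 5.
3 ≠ 5, so there is no saddle point; optimal play is mixed.
M is strictly dominated by T, so Player 1 never plays it.
On the remaining 2×2 (T, B vs C1, C2):
Let Player 1 play T with probability p. Expected payoff against C1: (-5)p + 5(1−p) = −10p + 5; against C2: 5p + 3(1−p) = 2p + 3.
Setting these equal: −10p + 5 = 2p + 3 ⇒ −12p = -2 ⇒ p = 1/6, and the value is (-10)·(1/6) + 5 = 10/3.
For Player 2: with q = P(C1), equating T's and B's payoffs gives −10q + 5 = 2q + 3 ⇒ q = 1/6.

5/6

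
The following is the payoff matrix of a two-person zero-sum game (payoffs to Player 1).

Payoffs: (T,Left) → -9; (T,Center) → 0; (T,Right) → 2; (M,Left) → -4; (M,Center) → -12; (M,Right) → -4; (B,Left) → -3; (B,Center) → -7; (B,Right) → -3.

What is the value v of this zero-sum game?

-63/13

Row minima: T → -9, M → -12, B → -7; maximin = -7.
Column maxima: Left → -3, Center → 0, Right → 2; minimax = -3.
-7 ≠ -3, so there is no saddle point; optimal play is mixed.
M is strictly dominated by B, so Player 1 never plays it.
Right is strictly dominated by Center (it gives Player 1 strictly more in every row), so Player 2 never plays it.
On the remaining 2×2 (T, B vs Left, Center):
Let Player 1 play T with probability p. Expected payoff against Left: (-9)p + (-3)(1−p) = −6p − 3; against Center: 0p + (-7)(1−p) = 7p − 7.
Setting these equal: −6p − 3 = 7p − 7 ⇒ −13p = -4 ⇒ p = 4/13, and the value is (-6)·(4/13) − 3 = -63/13.
For Player 2: with q = P(Left), equating T's and B's payoffs gives −9q = 4q − 7 ⇒ q = 7/13.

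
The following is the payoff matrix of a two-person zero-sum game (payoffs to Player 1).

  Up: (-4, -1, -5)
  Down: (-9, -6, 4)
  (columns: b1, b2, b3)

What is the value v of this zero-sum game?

-61/14

Row minima: Up → -5, Down → -9; maximin = -5.
Column maxima: b1 → -4, b2 → -1, b3 → 4; minimax = -4.
-5 ≠ -4, so there is no saddle point; optimal play is mixed.
b2 is strictly dominated by b1 (it gives Player 1 strictly more in every row), so Player 2 never plays it.
On the remaining 2×2 (Up, Down vs b1, b3):
Let Player 1 play Up with probability p. Expected payoff against b1: (-4)p + (-9)(1−p) = 5p − 9; against b3: (-5)p + 4(1−p) = −9p + 4.
Setting these equal: 5p − 9 = −9p + 4 ⇒ 14p = 13 ⇒ p = 13/14, and the value is (5)·(13/14) − 9 = -61/14.
For Player 2: with q = P(b1), equating Up's and Down's payoffs gives q − 5 = −13q + 4 ⇒ q = 9/14.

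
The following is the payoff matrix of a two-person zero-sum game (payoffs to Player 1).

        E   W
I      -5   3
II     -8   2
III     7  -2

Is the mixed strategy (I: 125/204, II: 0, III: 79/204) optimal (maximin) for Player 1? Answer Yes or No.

No

Against E this mix gives (125/204)·(-5) + (79/204)·7 = -6/17.
Against W this mix gives (125/204)·3 + (79/204)·(-2) = 217/204.
Player 2 will play E, holding Player 1 to -6/17. Shifting weight toward the row that does better against E would raise this floor (the equalizing mix achieves 11/17 against both E and W), so the proposed strategy is not optimal.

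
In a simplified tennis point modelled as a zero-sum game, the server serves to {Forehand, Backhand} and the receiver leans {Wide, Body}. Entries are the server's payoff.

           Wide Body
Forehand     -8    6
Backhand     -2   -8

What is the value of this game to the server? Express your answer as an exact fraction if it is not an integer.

-19/5

Row minima: Forehand → -8, Backhand → -8; maximin = -8.
Column maxima: Wide → -2, Body → 6; minimax = -2.
-8 ≠ -2, so there is no saddle point; optimal play is mixed.
Let the server play Forehand with probability p. Expected payoff against Wide: (-8)p + (-2)(1−p) = −6p − 2; against Body: 6p + (-8)(1−p) = 14p − 8.
Setting these equal: −6p − 2 = 14p − 8 ⇒ −20p = -6 ⇒ p = 3/10, and the value is (-6)·(3/10) − 2 = -19/5.
For the receiver: with q = P(Wide), equating Forehand's and Backhand's payoffs gives −14q + 6 = 6q − 8 ⇒ q = 7/10.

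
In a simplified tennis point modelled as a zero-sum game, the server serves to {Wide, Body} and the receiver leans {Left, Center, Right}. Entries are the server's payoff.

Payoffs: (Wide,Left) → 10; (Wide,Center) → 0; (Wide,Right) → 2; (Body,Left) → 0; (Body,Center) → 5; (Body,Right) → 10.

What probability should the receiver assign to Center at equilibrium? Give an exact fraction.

2/3

Row minima: Wide → 0, Body → 0; maximin = 0.
Column maxima: Left → 10, Center → 5, Right → 10; minimax = 5.
0 ≠ 5, so there is no saddle point; optimal play is mixed.
Right is strictly dominated by Center (it gives the server strictly more in every row), so the receiver never plays it.
On the remaining 2×2 (Wide, Body vs Left, Center):
Let the server play Wide with probability p. Expected payoff against Left: 10p + 0(1−p) = 10p; against Center: 0p + 5(1−p) = −5p + 5.
Setting these equal: 10p = −5p + 5 ⇒ 15p = 5 ⇒ p = 1/3, and the value is (10)·(1/3) = 10/3.
For the receiver: with q = P(Left), equating Wide's and Body's payoffs gives 10q = −5q + 5 ⇒ q = 1/3.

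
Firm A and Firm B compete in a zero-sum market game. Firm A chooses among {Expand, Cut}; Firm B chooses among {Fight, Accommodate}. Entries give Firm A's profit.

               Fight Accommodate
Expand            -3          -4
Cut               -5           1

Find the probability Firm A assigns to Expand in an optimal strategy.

6/7

Row minima: Expand → -4, Cut → -5; maximin = -4.
Column maxima: Fight → -3, Accommodate → 1; minimax = -3.
-4 ≠ -3, so there is no saddle point; optimal play is mixed.
Let Firm A play Expand with probability p. Expected payoff against Fight: (-3)p + (-5)(1−p) = 2p − 5; against Accommodate: (-4)p + 1(1−p) = −5p + 1.
Setting these equal: 2p − 5 = −5p + 1 ⇒ 7p = 6 ⇒ p = 6/7, and the value is (2)·(6/7) − 5 = -23/7.
For Firm B: with q = P(Fight), equating Expand's and Cut's payoffs gives q − 4 = −6q + 1 ⇒ q = 5/7.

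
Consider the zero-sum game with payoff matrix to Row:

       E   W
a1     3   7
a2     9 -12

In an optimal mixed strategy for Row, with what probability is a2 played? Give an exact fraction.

Row minima: a1 → 3, a2 → -12; maximin = 3.
Column maxima: E → 9, W → 7; minimax = 7.
3 ≠ 7, so there is no saddle point; optimal play is mixed.
Let Row play a1 with probability p. Expected payoff against E: 3p + 9(1−p) = −6p + 9; against W: 7p + (-12)(1−p) = 19p − 12.
Setting these equal: −6p + 9 = 19p − 12 ⇒ −25p = -21 ⇒ p = 21/25, and the value is (-6)·(21/25) + 9 = 99/25.
For Column: with q = P(E), equating a1's and a2's payoffs gives −4q + 7 = 21q − 12 ⇒ q = 19/25.

4/25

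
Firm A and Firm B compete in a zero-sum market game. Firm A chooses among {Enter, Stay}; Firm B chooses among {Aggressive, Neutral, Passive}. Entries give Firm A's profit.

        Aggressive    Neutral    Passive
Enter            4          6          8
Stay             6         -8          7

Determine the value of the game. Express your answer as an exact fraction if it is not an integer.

17/4

Row minima: Enter → 4, Stay → -8; maximin = 4.
Column maxima: Aggressive → 6, Neutral → 6, Passive → 8; minimax = 6.
4 ≠ 6, so there is no saddle point; optimal play is mixed.
Passive is strictly dominated by Aggressive (it gives Firm A strictly more in every row), so Firm B never plays it.
On the remaining 2×2 (Enter, Stay vs Aggressive, Neutral):
Let Firm A play Enter with probability p. Expected payoff against Aggressive: 4p + 6(1−p) = −2p + 6; against Neutral: 6p + (-8)(1−p) = 14p − 8.
Setting these equal: −2p + 6 = 14p − 8 ⇒ −16p = -14 ⇒ p = 7/8, and the value is (-2)·(7/8) + 6 = 17/4.
For Firm B: with q = P(Aggressive), equating Enter's and Stay's payoffs gives −2q + 6 = 14q − 8 ⇒ q = 7/8.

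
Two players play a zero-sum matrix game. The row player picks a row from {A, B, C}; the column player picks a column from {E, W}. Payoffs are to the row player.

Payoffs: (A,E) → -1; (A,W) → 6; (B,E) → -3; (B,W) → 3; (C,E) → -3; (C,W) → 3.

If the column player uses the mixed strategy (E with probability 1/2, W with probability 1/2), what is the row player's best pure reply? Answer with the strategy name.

Expected payoff of A: (1/2)·(-1) + (1/2)·6 = 5/2.
Expected payoff of B: (1/2)·(-3) + (1/2)·3 = 0.
Expected payoff of C: (1/2)·(-3) + (1/2)·3 = 0.
The largest is 5/2, so the row player's best response is A.

A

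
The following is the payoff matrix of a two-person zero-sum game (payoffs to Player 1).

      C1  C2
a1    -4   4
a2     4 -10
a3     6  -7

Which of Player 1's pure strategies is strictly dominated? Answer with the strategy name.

a2

a3 gives a strictly higher payoff than a2 against every column: 6 > 4, -7 > -10.
So a2 is strictly dominated and Player 1 never plays it.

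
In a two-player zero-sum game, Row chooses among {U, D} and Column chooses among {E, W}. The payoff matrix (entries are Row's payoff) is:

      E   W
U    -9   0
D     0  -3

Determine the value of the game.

Row minima: U → -9, D → -3; maximin = -3.
Column maxima: E → 0, W → 0; minimax = 0.
-3 ≠ 0, so there is no saddle point; optimal play is mixed.
Let Row play U with probability p. Expected payoff against E: (-9)p + 0(1−p) = −9p; against W: 0p + (-3)(1−p) = 3p − 3.
Setting these equal: −9p = 3p − 3 ⇒ −12p = -3 ⇒ p = 1/4, and the value is (-9)·(1/4) = -9/4.
For Column: with q = P(E), equating U's and D's payoffs gives −9q = 3q − 3 ⇒ q = 1/4.

-9/4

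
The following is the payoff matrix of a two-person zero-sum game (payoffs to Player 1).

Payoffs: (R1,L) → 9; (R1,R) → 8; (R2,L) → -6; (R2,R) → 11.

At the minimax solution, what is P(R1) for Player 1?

17/18

Row minima: R1 → 8, R2 → -6; maximin = 8.
Column maxima: L → 9, R → 11; minimax = 9.
8 ≠ 9, so there is no saddle point; optimal play is mixed.
Let Player 1 play R1 with probability p. Expected payoff against L: 9p + (-6)(1−p) = 15p − 6; against R: 8p + 11(1−p) = −3p + 11.
Setting these equal: 15p − 6 = −3p + 11 ⇒ 18p = 17 ⇒ p = 17/18, and the value is (15)·(17/18) − 6 = 49/6.
For Player 2: with q = P(L), equating R1's and R2's payoffs gives q + 8 = −17q + 11 ⇒ q = 1/6.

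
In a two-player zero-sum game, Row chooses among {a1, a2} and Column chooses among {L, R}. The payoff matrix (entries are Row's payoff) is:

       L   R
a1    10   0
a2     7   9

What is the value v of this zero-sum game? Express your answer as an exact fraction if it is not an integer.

Row minima: a1 → 0, a2 → 7; maximin = 7.
Column maxima: L → 10, R → 9; minimax = 9.
7 ≠ 9, so there is no saddle point; optimal play is mixed.
Let Row play a1 with probability p. Expected payoff against L: 10p + 7(1−p) = 3p + 7; against R: 0p + 9(1−p) = −9p + 9.
Setting these equal: 3p + 7 = −9p + 9 ⇒ 12p = 2 ⇒ p = 1/6, and the value is (3)·(1/6) + 7 = 15/2.
For Column: with q = P(L), equating a1's and a2's payoffs gives 10q = −2q + 9 ⇒ q = 3/4.

15/2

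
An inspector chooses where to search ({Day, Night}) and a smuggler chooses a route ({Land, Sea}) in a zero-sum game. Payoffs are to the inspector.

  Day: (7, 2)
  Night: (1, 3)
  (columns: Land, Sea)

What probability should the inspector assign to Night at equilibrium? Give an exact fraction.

5/7

Row minima: Day → 2, Night → 1; maximin = 2.
Column maxima: Land → 7, Sea → 3; minimax = 3.
2 ≠ 3, so there is no saddle point; optimal play is mixed.
Let the inspector play Day with probability p. Expected payoff against Land: 7p + 1(1−p) = 6p + 1; against Sea: 2p + 3(1−p) = −p + 3.
Setting these equal: 6p + 1 = −p + 3 ⇒ 7p = 2 ⇒ p = 2/7, and the value is (6)·(2/7) + 1 = 19/7.
For the smuggler: with q = P(Land), equating Day's and Night's payoffs gives 5q + 2 = −2q + 3 ⇒ q = 1/7.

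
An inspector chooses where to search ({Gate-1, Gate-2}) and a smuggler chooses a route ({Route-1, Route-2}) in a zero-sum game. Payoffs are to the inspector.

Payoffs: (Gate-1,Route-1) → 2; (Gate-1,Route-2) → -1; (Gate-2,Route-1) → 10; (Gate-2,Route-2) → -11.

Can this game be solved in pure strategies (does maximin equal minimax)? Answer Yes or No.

Row minima: Gate-1 → -1, Gate-2 → -11; maximin = -1.
Column maxima: Route-1 → 10, Route-2 → -1; minimax = -1.
maximin = minimax = -1, so a saddle point exists.

Yes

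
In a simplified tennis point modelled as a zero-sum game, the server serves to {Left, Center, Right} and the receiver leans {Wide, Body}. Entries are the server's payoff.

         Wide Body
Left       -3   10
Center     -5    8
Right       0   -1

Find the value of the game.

-3/14

Row minima: Left → -3, Center → -5, Right → -1; maximin = -1.
Column maxima: Wide → 0, Body → 10; minimax = 0.
-1 ≠ 0, so there is no saddle point; optimal play is mixed.
Center is strictly dominated by Left, so the server never plays it.
On the remaining 2×2 (Left, Right vs Wide, Body):
Let the server play Left with probability p. Expected payoff against Wide: (-3)p + 0(1−p) = −3p; against Body: 10p + (-1)(1−p) = 11p − 1.
Setting these equal: −3p = 11p − 1 ⇒ −14p = -1 ⇒ p = 1/14, and the value is (-3)·(1/14) = -3/14.
For the receiver: with q = P(Wide), equating Left's and Right's payoffs gives −13q + 10 = q − 1 ⇒ q = 11/14.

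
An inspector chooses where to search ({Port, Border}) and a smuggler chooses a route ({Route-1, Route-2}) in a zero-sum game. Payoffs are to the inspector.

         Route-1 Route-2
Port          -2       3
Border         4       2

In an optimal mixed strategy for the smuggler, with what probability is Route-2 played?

Row minima: Port → -2, Border → 2; maximin = 2.
Column maxima: Route-1 → 4, Route-2 → 3; minimax = 3.
2 ≠ 3, so there is no saddle point; optimal play is mixed.
Let the inspector play Port with probability p. Expected payoff against Route-1: (-2)p + 4(1−p) = −6p + 4; against Route-2: 3p + 2(1−p) = p + 2.
Setting these equal: −6p + 4 = p + 2 ⇒ −7p = -2 ⇒ p = 2/7, and the value is (-6)·(2/7) + 4 = 16/7.
For the smuggler: with q = P(Route-1), equating Port's and Border's payoffs gives −5q + 3 = 2q + 2 ⇒ q = 1/7.

6/7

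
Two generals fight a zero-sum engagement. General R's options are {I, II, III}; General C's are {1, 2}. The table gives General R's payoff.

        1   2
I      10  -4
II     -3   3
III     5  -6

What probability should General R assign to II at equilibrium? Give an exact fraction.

Row minima: I → -4, II → -3, III → -6; maximin = -3.
Column maxima: 1 → 10, 2 → 3; minimax = 3.
-3 ≠ 3, so there is no saddle point; optimal play is mixed.
III is strictly dominated by I, so General R never plays it.
On the remaining 2×2 (I, II vs 1, 2):
Let General R play I with probability p. Expected payoff against 1: 10p + (-3)(1−p) = 13p − 3; against 2: (-4)p + 3(1−p) = −7p + 3.
Setting these equal: 13p − 3 = −7p + 3 ⇒ 20p = 6 ⇒ p = 3/10, and the value is (13)·(3/10) − 3 = 9/10.
For General C: with q = P(1), equating I's and II's payoffs gives 14q − 4 = −6q + 3 ⇒ q = 7/20.

7/10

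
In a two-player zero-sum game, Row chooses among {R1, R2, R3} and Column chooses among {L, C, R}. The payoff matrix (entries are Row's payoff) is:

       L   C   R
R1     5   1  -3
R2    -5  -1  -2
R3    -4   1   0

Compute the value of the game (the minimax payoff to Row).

-1

Row minima: R1 → -3, R2 → -5, R3 → -4; maximin = -3.
Column maxima: L → 5, C → 1, R → 0; minimax = 0.
-3 ≠ 0, so there is no saddle point; optimal play is mixed.
R2 is strictly dominated by R3, so Row never plays it.
C is strictly dominated by R (it gives Row strictly more in every row), so Column never plays it.
On the remaining 2×2 (R1, R3 vs L, R):
Let Row play R1 with probability p. Expected payoff against L: 5p + (-4)(1−p) = 9p − 4; against R: (-3)p + 0(1−p) = −3p.
Setting these equal: 9p − 4 = −3p ⇒ 12p = 4 ⇒ p = 1/3, and the value is (9)·(1/3) − 4 = -1.
For Column: with q = P(L), equating R1's and R3's payoffs gives 8q − 3 = −4q ⇒ q = 1/4.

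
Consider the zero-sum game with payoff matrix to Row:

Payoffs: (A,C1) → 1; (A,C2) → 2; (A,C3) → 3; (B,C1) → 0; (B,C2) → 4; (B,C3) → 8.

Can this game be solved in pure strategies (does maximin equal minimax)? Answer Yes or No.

Row minima: A → 1, B → 0; maximin = 1.
Column maxima: C1 → 1, C2 → 4, C3 → 8; minimax = 1.
maximin = minimax = 1, so a saddle point exists.

Yes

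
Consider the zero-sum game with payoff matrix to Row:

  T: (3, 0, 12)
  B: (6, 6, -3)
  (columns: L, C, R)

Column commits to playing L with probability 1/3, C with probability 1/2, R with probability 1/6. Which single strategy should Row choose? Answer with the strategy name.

Expected payoff of T: (1/3)·3 + (1/2)·0 + (1/6)·12 = 3.
Expected payoff of B: (1/3)·6 + (1/2)·6 + (1/6)·(-3) = 9/2.
The largest is 9/2, so Row's best response is B.

B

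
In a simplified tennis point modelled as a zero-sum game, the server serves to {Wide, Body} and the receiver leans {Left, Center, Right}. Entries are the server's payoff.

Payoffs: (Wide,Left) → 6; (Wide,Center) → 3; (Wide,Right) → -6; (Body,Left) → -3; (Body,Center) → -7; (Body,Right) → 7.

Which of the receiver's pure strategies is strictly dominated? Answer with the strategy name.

Center holds the server's payoff strictly below Left in every row: 3 < 6, -7 < -3.
So Left is strictly dominated for the receiver.

Left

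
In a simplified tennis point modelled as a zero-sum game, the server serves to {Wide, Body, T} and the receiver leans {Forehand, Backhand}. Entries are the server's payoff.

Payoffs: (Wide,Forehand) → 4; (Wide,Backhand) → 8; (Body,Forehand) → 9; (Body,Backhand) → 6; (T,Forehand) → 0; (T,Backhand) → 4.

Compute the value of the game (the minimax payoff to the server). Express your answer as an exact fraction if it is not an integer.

Row minima: Wide → 4, Body → 6, T → 0; maximin = 6.
Column maxima: Forehand → 9, Backhand → 8; minimax = 8.
6 ≠ 8, so there is no saddle point; optimal play is mixed.
T is strictly dominated by Wide, so the server never plays it.
On the remaining 2×2 (Wide, Body vs Forehand, Backhand):
Let the server play Wide with probability p. Expected payoff against Forehand: 4p + 9(1−p) = −5p + 9; against Backhand: 8p + 6(1−p) = 2p + 6.
Setting these equal: −5p + 9 = 2p + 6 ⇒ −7p = -3 ⇒ p = 3/7, and the value is (-5)·(3/7) + 9 = 48/7.
For the receiver: with q = P(Forehand), equating Wide's and Body's payoffs gives −4q + 8 = 3q + 6 ⇒ q = 2/7.

48/7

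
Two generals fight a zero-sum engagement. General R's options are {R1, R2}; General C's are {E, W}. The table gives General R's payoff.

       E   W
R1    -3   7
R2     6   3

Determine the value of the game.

Row minima: R1 → -3, R2 → 3; maximin = 3.
Column maxima: E → 6, W → 7; minimax = 6.
3 ≠ 6, so there is no saddle point; optimal play is mixed.
Let General R play R1 with probability p. Expected payoff against E: (-3)p + 6(1−p) = −9p + 6; against W: 7p + 3(1−p) = 4p + 3.
Setting these equal: −9p + 6 = 4p + 3 ⇒ −13p = -3 ⇒ p = 3/13, and the value is (-9)·(3/13) + 6 = 51/13.
For General C: with q = P(E), equating R1's and R2's payoffs gives −10q + 7 = 3q + 3 ⇒ q = 4/13.

51/13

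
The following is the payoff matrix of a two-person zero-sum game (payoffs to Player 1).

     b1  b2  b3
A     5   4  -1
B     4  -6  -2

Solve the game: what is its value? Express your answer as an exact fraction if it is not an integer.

Row minima: A → -1, B → -6; maximin = -1.
Column maxima: b1 → 5, b2 → 4, b3 → -1; minimax = -1.
Since maximin = minimax = -1, there is a saddle point and the value is -1.

-1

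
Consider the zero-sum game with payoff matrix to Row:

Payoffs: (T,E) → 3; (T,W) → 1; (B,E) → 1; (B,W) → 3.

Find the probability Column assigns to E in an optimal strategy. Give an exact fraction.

Row minima: T → 1, B → 1; maximin = 1.
Column maxima: E → 3, W → 3; minimax = 3.
1 ≠ 3, so there is no saddle point; optimal play is mixed.
Let Row play T with probability p. Expected payoff against E: 3p + 1(1−p) = 2p + 1; against W: 1p + 3(1−p) = −2p + 3.
Setting these equal: 2p + 1 = −2p + 3 ⇒ 4p = 2 ⇒ p = 1/2, and the value is (2)·(1/2) + 1 = 2.
For Column: with q = P(E), equating T's and B's payoffs gives 2q + 1 = −2q + 3 ⇒ q = 1/2.

1/2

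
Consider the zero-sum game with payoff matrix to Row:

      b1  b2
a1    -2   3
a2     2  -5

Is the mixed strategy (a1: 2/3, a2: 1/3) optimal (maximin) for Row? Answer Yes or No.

No

Against b1 this mix gives (2/3)·(-2) + (1/3)·2 = -2/3.
Against b2 this mix gives (2/3)·3 + (1/3)·(-5) = 1/3.
Column will play b1, holding Row to -2/3. Shifting weight toward the row that does better against b1 would raise this floor (the equalizing mix achieves -1/3 against both b1 and b2), so the proposed strategy is not optimal.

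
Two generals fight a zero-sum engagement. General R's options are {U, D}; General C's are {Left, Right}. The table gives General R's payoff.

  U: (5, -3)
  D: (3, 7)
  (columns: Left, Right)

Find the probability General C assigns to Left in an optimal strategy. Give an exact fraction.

Row minima: U → -3, D → 3; maximin = 3.
Column maxima: Left → 5, Right → 7; minimax = 5.
3 ≠ 5, so there is no saddle point; optimal play is mixed.
Let General R play U with probability p. Expected payoff against Left: 5p + 3(1−p) = 2p + 3; against Right: (-3)p + 7(1−p) = −10p + 7.
Setting these equal: 2p + 3 = −10p + 7 ⇒ 12p = 4 ⇒ p = 1/3, and the value is (2)·(1/3) + 3 = 11/3.
For General C: with q = P(Left), equating U's and D's payoffs gives 8q − 3 = −4q + 7 ⇒ q = 5/6.

5/6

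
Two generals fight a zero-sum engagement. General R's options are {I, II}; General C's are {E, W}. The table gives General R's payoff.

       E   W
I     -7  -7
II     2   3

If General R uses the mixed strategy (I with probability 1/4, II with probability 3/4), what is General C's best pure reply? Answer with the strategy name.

E

If General C plays E, General R's expected payoff is (1/4)·(-7) + (3/4)·2 = -1/4.
If General C plays W, General R's expected payoff is (1/4)·(-7) + (3/4)·3 = 1/2.
General C minimizes General R's payoff; the smallest is -1/4, so the best response is E.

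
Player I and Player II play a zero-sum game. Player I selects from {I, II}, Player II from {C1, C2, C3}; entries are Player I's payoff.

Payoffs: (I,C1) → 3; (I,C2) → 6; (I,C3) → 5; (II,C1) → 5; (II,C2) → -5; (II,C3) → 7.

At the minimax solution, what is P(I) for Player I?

Row minima: I → 3, II → -5; maximin = 3.
Column maxima: C1 → 5, C2 → 6, C3 → 7; minimax = 5.
3 ≠ 5, so there is no saddle point; optimal play is mixed.
C3 is strictly dominated by C1 (it gives Player I strictly more in every row), so Player II never plays it.
On the remaining 2×2 (I, II vs C1, C2):
Let Player I play I with probability p. Expected payoff against C1: 3p + 5(1−p) = −2p + 5; against C2: 6p + (-5)(1−p) = 11p − 5.
Setting these equal: −2p + 5 = 11p − 5 ⇒ −13p = -10 ⇒ p = 10/13, and the value is (-2)·(10/13) + 5 = 45/13.
For Player II: with q = P(C1), equating I's and II's payoffs gives −3q + 6 = 10q − 5 ⇒ q = 11/13.

10/13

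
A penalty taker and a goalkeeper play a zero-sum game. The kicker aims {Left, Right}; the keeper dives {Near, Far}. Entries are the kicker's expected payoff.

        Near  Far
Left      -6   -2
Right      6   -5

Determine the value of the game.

Row minima: Left → -6, Right → -5; maximin = -5.
Column maxima: Near → 6, Far → -2; minimax = -2.
-5 ≠ -2, so there is no saddle point; optimal play is mixed.
Let the kicker play Left with probability p. Expected payoff against Near: (-6)p + 6(1−p) = −12p + 6; against Far: (-2)p + (-5)(1−p) = 3p − 5.
Setting these equal: −12p + 6 = 3p − 5 ⇒ −15p = -11 ⇒ p = 11/15, and the value is (-12)·(11/15) + 6 = -14/5.
For the keeper: with q = P(Near), equating Left's and Right's payoffs gives −4q − 2 = 11q − 5 ⇒ q = 1/5.

-14/5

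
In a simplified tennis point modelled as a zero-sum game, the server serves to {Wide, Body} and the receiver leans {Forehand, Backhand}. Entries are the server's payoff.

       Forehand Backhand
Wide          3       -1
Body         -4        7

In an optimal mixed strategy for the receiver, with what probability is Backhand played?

Row minima: Wide → -1, Body → -4; maximin = -1.
Column maxima: Forehand → 3, Backhand → 7; minimax = 3.
-1 ≠ 3, so there is no saddle point; optimal play is mixed.
Let the server play Wide with probability p. Expected payoff against Forehand: 3p + (-4)(1−p) = 7p − 4; against Backhand: (-1)p + 7(1−p) = −8p + 7.
Setting these equal: 7p − 4 = −8p + 7 ⇒ 15p = 11 ⇒ p = 11/15, and the value is (7)·(11/15) − 4 = 17/15.
For the receiver: with q = P(Forehand), equating Wide's and Body's payoffs gives 4q − 1 = −11q + 7 ⇒ q = 8/15.

7/15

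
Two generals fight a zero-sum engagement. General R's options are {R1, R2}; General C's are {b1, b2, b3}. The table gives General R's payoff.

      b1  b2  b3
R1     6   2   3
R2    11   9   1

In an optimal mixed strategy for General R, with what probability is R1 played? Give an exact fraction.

8/9

Row minima: R1 → 2, R2 → 1; maximin = 2.
Column maxima: b1 → 11, b2 → 9, b3 → 3; minimax = 3.
2 ≠ 3, so there is no saddle point; optimal play is mixed.
b1 is strictly dominated by b2 (it gives General R strictly more in every row), so General C never plays it.
On the remaining 2×2 (R1, R2 vs b2, b3):
Let General R play R1 with probability p. Expected payoff against b2: 2p + 9(1−p) = −7p + 9; against b3: 3p + 1(1−p) = 2p + 1.
Setting these equal: −7p + 9 = 2p + 1 ⇒ −9p = -8 ⇒ p = 8/9, and the value is (-7)·(8/9) + 9 = 25/9.
For General C: with q = P(b2), equating R1's and R2's payoffs gives −q + 3 = 8q + 1 ⇒ q = 2/9.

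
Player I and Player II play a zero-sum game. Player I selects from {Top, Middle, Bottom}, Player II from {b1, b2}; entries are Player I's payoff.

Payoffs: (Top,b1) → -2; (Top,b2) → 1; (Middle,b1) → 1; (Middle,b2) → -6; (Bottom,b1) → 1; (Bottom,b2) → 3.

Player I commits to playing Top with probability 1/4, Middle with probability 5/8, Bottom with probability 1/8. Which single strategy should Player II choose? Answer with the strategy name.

b2

If Player II plays b1, Player I's expected payoff is (1/4)·(-2) + (5/8)·1 + (1/8)·1 = 1/4.
If Player II plays b2, Player I's expected payoff is (1/4)·1 + (5/8)·(-6) + (1/8)·3 = -25/8.
Player II minimizes Player I's payoff; the smallest is -25/8, so the best response is b2.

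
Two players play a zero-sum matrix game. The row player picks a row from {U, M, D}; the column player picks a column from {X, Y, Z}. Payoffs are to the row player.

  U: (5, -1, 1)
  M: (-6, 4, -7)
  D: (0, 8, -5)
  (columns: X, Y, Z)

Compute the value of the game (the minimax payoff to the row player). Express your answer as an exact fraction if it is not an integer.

1/5

Row minima: U → -1, M → -7, D → -5; maximin = -1.
Column maxima: X → 5, Y → 8, Z → 1; minimax = 1.
-1 ≠ 1, so there is no saddle point; optimal play is mixed.
M is strictly dominated by D, so the row player never plays it.
X is strictly dominated by Z (it gives the row player strictly more in every row), so the column player never plays it.
On the remaining 2×2 (U, D vs Y, Z):
Let the row player play U with probability p. Expected payoff against Y: (-1)p + 8(1−p) = −9p + 8; against Z: 1p + (-5)(1−p) = 6p − 5.
Setting these equal: −9p + 8 = 6p − 5 ⇒ −15p = -13 ⇒ p = 13/15, and the value is (-9)·(13/15) + 8 = 1/5.
For the column player: with q = P(Y), equating U's and D's payoffs gives −2q + 1 = 13q − 5 ⇒ q = 2/5.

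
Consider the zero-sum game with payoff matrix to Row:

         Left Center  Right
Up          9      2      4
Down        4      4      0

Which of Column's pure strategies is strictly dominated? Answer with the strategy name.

Left

Right holds Row's payoff strictly below Left in every row: 4 < 9, 0 < 4.
So Left is strictly dominated for Column.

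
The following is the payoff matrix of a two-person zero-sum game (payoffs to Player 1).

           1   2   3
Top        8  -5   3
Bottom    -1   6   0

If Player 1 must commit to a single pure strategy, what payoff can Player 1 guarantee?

Row minima: Top → -5, Bottom → -1.
The best of these is -1.

-1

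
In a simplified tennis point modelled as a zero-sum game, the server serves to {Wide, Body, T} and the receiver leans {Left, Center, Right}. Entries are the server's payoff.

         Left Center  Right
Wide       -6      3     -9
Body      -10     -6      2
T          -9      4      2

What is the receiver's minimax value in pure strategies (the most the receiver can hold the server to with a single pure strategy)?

-6

Column maxima: Left → -6, Center → 4, Right → 2.
The smallest of these is -6.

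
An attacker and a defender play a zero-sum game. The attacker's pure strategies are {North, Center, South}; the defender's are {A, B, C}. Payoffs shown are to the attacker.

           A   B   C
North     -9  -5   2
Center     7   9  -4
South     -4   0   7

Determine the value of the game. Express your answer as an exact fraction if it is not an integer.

Row minima: North → -9, Center → -4, South → -4; maximin = -4.
Column maxima: A → 7, B → 9, C → 7; minimax = 7.
-4 ≠ 7, so there is no saddle point; optimal play is mixed.
North is strictly dominated by South, so the attacker never plays it.
B is strictly dominated by A (it gives the attacker strictly more in every row), so the defender never plays it.
On the remaining 2×2 (Center, South vs A, C):
Let the attacker play Center with probability p. Expected payoff against A: 7p + (-4)(1−p) = 11p − 4; against C: (-4)p + 7(1−p) = −11p + 7.
Setting these equal: 11p − 4 = −11p + 7 ⇒ 22p = 11 ⇒ p = 1/2, and the value is (11)·(1/2) − 4 = 3/2.
For the defender: with q = P(A), equating Center's and South's payoffs gives 11q − 4 = −11q + 7 ⇒ q = 1/2.

3/2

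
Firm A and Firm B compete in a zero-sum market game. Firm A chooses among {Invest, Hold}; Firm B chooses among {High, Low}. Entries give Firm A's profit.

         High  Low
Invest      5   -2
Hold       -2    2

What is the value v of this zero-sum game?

Row minima: Invest → -2, Hold → -2; maximin = -2.
Column maxima: High → 5, Low → 2; minimax = 2.
-2 ≠ 2, so there is no saddle point; optimal play is mixed.
Let Firm A play Invest with probability p. Expected payoff against High: 5p + (-2)(1−p) = 7p − 2; against Low: (-2)p + 2(1−p) = −4p + 2.
Setting these equal: 7p − 2 = −4p + 2 ⇒ 11p = 4 ⇒ p = 4/11, and the value is (7)·(4/11) − 2 = 6/11.
For Firm B: with q = P(High), equating Invest's and Hold's payoffs gives 7q − 2 = −4q + 2 ⇒ q = 4/11.

6/11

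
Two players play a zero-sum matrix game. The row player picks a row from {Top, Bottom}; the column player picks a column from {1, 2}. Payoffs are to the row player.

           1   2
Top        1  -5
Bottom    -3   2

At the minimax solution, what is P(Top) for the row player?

Row minima: Top → -5, Bottom → -3; maximin = -3.
Column maxima: 1 → 1, 2 → 2; minimax = 1.
-3 ≠ 1, so there is no saddle point; optimal play is mixed.
Let the row player play Top with probability p. Expected payoff against 1: 1p + (-3)(1−p) = 4p − 3; against 2: (-5)p + 2(1−p) = −7p + 2.
Setting these equal: 4p − 3 = −7p + 2 ⇒ 11p = 5 ⇒ p = 5/11, and the value is (4)·(5/11) − 3 = -13/11.
For the column player: with q = P(1), equating Top's and Bottom's payoffs gives 6q − 5 = −5q + 2 ⇒ q = 7/11.

5/11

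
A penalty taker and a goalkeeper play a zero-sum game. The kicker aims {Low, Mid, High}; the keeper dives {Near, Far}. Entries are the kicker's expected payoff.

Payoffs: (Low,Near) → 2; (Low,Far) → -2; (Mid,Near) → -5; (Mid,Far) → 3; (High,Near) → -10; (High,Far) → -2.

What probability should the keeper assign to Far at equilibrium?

Row minima: Low → -2, Mid → -5, High → -10; maximin = -2.
Column maxima: Near → 2, Far → 3; minimax = 2.
-2 ≠ 2, so there is no saddle point; optimal play is mixed.
High is strictly dominated by Mid, so the kicker never plays it.
On the remaining 2×2 (Low, Mid vs Near, Far):
Let the kicker play Low with probability p. Expected payoff against Near: 2p + (-5)(1−p) = 7p − 5; against Far: (-2)p + 3(1−p) = −5p + 3.
Setting these equal: 7p − 5 = −5p + 3 ⇒ 12p = 8 ⇒ p = 2/3, and the value is (7)·(2/3) − 5 = -1/3.
For the keeper: with q = P(Near), equating Low's and Mid's payoffs gives 4q − 2 = −8q + 3 ⇒ q = 5/12.

7/12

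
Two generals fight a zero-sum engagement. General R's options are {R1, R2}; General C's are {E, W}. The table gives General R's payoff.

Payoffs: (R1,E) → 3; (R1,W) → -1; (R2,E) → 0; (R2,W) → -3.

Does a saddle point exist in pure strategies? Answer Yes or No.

Yes

Row minima: R1 → -1, R2 → -3; maximin = -1.
Column maxima: E → 3, W → -1; minimax = -1.
maximin = minimax = -1, so a saddle point exists.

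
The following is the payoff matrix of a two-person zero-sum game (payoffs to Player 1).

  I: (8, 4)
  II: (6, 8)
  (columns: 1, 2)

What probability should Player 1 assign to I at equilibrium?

1/3

Row minima: I → 4, II → 6; maximin = 6.
Column maxima: 1 → 8, 2 → 8; minimax = 8.
6 ≠ 8, so there is no saddle point; optimal play is mixed.
Let Player 1 play I with probability p. Expected payoff against 1: 8p + 6(1−p) = 2p + 6; against 2: 4p + 8(1−p) = −4p + 8.
Setting these equal: 2p + 6 = −4p + 8 ⇒ 6p = 2 ⇒ p = 1/3, and the value is (2)·(1/3) + 6 = 20/3.
For Player 2: with q = P(1), equating I's and II's payoffs gives 4q + 4 = −2q + 8 ⇒ q = 2/3.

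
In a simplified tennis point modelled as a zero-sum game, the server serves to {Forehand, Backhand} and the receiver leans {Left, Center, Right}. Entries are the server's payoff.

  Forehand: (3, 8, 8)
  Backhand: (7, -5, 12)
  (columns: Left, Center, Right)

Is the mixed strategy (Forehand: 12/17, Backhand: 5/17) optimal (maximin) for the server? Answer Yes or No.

Against Left this mix gives (12/17)·3 + (5/17)·7 = 71/17.
Against Center this mix gives (12/17)·8 + (5/17)·(-5) = 71/17.
Against Right this mix gives (12/17)·8 + (5/17)·12 = 156/17.
All of the receiver's active replies (Left, Center) yield 71/17, and no column does worse for the server. The mix makes the receiver indifferent and guarantees 71/17, so it is optimal.

Yes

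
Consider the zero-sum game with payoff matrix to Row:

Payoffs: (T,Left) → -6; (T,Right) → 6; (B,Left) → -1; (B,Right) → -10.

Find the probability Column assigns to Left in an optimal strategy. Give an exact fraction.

16/21

Row minima: T → -6, B → -10; maximin = -6.
Column maxima: Left → -1, Right → 6; minimax = -1.
-6 ≠ -1, so there is no saddle point; optimal play is mixed.
Let Row play T with probability p. Expected payoff against Left: (-6)p + (-1)(1−p) = −5p − 1; against Right: 6p + (-10)(1−p) = 16p − 10.
Setting these equal: −5p − 1 = 16p − 10 ⇒ −21p = -9 ⇒ p = 3/7, and the value is (-5)·(3/7) − 1 = -22/7.
For Column: with q = P(Left), equating T's and B's payoffs gives −12q + 6 = 9q − 10 ⇒ q = 16/21.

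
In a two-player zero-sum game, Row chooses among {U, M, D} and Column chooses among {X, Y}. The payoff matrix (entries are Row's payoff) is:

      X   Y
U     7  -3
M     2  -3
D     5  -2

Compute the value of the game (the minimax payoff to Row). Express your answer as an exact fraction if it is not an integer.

Row minima: U → -3, M → -3, D → -2; maximin = -2.
Column maxima: X → 7, Y → -2; minimax = -2.
Since maximin = minimax = -2, there is a saddle point and the value is -2.

-2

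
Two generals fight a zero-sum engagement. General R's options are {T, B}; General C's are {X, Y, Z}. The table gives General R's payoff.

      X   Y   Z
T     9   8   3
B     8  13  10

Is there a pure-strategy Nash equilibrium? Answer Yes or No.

Row minima: T → 3, B → 8; maximin = 8.
Column maxima: X → 9, Y → 13, Z → 10; minimax = 9.
8 ≠ 9, so no pure-strategy equilibrium exists.

No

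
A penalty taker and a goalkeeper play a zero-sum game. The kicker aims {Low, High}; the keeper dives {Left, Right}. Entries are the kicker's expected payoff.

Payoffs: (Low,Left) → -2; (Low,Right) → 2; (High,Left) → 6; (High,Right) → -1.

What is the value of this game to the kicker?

10/11

Row minima: Low → -2, High → -1; maximin = -1.
Column maxima: Left → 6, Right → 2; minimax = 2.
-1 ≠ 2, so there is no saddle point; optimal play is mixed.
Let the kicker play Low with probability p. Expected payoff against Left: (-2)p + 6(1−p) = −8p + 6; against Right: 2p + (-1)(1−p) = 3p − 1.
Setting these equal: −8p + 6 = 3p − 1 ⇒ −11p = -7 ⇒ p = 7/11, and the value is (-8)·(7/11) + 6 = 10/11.
For the keeper: with q = P(Left), equating Low's and High's payoffs gives −4q + 2 = 7q − 1 ⇒ q = 3/11.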